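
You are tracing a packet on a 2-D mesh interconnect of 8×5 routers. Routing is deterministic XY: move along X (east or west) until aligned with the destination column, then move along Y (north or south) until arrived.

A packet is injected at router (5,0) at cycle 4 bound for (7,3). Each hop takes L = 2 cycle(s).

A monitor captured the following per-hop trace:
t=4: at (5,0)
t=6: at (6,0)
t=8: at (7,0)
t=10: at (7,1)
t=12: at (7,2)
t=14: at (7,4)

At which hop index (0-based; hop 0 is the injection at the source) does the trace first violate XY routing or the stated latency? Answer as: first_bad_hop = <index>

first_bad_hop = 5

  1: Δx=+1 Δy=+0 Δt=2 [ok]
  2: Δx=+1 Δy=+0 Δt=2 [ok]
  3: Δx=+0 Δy=+1 Δt=2 [ok]
  4: Δx=+0 Δy=+1 Δt=2 [ok]
  5: Δx=+0 Δy=+2 Δt=2 [BAD: non-unit step]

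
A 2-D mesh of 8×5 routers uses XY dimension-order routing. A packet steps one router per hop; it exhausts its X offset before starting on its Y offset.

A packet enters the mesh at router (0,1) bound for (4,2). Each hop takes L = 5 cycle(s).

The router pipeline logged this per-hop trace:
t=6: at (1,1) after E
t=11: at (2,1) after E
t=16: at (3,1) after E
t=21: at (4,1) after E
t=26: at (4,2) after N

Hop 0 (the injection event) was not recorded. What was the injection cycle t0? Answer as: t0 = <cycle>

At hop 1 the cycle is 6; in general cyc_k = t0 + kL.
Subtract one hop: t0 = 6 − 5 = 1.

t0 = 1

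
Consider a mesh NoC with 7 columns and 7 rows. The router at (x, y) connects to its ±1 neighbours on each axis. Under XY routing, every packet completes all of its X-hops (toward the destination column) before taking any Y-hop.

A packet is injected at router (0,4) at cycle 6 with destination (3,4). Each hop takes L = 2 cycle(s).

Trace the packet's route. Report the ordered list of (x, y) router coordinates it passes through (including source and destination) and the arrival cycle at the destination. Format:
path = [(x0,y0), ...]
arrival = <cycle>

path = [(0,4), (1,4), (2,4), (3,4)]
arrival = 12

hop 0: (0,4) @ cyc 6
hop 1: (1,4) @ cyc 8  [E]
hop 2: (2,4) @ cyc 10  [E]
hop 3: (3,4) @ cyc 12  [E]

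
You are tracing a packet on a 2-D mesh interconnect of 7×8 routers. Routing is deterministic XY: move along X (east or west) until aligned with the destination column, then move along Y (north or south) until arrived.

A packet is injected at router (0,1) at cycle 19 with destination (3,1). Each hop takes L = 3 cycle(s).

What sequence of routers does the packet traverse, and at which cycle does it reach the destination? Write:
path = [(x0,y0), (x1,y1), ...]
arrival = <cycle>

path = [(0,1), (1,1), (2,1), (3,1)]
arrival = 28

#0 — 0,1 | c19
#1 — 1,1 | c22 | E
#2 — 2,1 | c25 | E
#3 — 3,1 | c28 | E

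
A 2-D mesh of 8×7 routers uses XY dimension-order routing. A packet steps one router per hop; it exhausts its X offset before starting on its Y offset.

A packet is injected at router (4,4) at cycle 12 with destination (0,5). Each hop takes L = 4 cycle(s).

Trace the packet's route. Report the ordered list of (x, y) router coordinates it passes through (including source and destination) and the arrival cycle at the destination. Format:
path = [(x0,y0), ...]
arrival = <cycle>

src (4,4)  cyc=12
W→(3,4)  cyc=16
W→(2,4)  cyc=20
W→(1,4)  cyc=24
W→(0,4)  cyc=28
N→(0,5)  cyc=32

path = [(4,4), (3,4), (2,4), (1,4), (0,4), (0,5)]
arrival = 32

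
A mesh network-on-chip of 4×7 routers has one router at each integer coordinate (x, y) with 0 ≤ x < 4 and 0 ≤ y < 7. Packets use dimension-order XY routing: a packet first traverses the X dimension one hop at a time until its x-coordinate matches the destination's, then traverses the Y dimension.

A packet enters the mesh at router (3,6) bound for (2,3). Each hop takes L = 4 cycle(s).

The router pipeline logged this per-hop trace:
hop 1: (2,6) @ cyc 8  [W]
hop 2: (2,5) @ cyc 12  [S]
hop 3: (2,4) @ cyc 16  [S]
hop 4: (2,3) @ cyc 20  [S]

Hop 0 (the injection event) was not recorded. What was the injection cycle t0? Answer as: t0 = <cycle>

cyc[1] = 8 and cyc[k] = t0 + k·L for every k.
t0 = cyc[1] − L = 8 − 4 = 4.

t0 = 4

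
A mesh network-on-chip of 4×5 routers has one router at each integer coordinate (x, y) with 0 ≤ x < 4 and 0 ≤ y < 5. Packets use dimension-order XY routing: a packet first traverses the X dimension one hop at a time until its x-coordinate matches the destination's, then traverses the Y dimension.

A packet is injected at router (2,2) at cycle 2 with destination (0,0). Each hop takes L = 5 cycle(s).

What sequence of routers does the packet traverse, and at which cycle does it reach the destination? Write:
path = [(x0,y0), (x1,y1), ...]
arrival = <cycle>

path = [(2,2), (1,2), (0,2), (0,1), (0,0)]
arrival = 22

[0] x=2 y=2 t=2
[1] x=1 y=2 t=7 →W
[2] x=0 y=2 t=12 →W
[3] x=0 y=1 t=17 →S
[4] x=0 y=0 t=22 →S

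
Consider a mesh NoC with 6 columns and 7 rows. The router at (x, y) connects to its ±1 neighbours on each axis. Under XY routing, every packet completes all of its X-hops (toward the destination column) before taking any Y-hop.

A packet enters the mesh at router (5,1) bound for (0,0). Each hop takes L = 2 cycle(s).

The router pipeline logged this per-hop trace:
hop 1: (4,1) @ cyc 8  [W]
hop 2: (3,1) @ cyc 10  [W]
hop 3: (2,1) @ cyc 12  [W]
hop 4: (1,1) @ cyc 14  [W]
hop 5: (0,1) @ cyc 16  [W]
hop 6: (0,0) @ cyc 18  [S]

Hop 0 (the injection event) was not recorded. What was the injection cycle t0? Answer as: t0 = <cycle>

The first recorded entry is hop 1 at cycle 8.
So t0 = 8 − 1·2 = 6.

t0 = 6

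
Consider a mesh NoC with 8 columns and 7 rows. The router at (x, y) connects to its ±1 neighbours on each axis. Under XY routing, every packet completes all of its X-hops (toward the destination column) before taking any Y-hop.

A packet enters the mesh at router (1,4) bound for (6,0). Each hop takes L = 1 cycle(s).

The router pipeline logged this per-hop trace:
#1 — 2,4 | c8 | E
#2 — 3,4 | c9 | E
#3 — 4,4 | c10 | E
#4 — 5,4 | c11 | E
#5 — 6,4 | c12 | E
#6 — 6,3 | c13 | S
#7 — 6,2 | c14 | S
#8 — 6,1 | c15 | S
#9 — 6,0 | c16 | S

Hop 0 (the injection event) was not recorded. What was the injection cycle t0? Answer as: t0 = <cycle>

At hop 1 the cycle is 8; in general cyc_k = t0 + kL.
Therefore t0 = 8 − L = 7.

t0 = 7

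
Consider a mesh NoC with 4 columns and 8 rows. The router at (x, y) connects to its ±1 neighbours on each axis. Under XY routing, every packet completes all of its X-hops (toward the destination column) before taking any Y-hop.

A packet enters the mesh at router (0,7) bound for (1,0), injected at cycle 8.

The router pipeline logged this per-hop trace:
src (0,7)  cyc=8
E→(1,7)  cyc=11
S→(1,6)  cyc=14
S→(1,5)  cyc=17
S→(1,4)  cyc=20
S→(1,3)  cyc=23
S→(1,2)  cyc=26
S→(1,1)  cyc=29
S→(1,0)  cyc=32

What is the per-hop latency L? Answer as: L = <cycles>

cyc[1] − cyc[0] = 11 − 8 = 3.
Per-hop latency L = Δcyc = 3.

L = 3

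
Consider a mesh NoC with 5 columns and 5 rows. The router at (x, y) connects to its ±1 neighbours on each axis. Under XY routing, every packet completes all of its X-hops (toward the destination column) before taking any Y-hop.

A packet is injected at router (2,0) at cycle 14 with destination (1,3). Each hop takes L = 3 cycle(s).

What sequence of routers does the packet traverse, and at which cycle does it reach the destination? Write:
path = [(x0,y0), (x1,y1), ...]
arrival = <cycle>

path = [(2,0), (1,0), (1,1), (1,2), (1,3)]
arrival = 26

hop 0: (2,0) @ cyc 14
hop 1: (1,0) @ cyc 17  [W]
hop 2: (1,1) @ cyc 20  [N]
hop 3: (1,2) @ cyc 23  [N]
hop 4: (1,3) @ cyc 26  [N]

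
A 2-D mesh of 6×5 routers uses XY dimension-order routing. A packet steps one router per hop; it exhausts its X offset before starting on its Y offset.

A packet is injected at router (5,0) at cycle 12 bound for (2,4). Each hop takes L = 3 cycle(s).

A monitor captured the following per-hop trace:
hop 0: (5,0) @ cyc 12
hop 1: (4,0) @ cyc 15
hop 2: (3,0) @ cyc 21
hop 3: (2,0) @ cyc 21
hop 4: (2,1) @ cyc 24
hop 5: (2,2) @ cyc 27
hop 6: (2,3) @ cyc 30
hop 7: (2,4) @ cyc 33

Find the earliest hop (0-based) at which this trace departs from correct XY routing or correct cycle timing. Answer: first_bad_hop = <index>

first_bad_hop = 2

  1: Δx=-1 Δy=+0 Δt=3 [ok]
  2: Δx=-1 Δy=+0 Δt=6 [BAD: Δcyc=6≠L]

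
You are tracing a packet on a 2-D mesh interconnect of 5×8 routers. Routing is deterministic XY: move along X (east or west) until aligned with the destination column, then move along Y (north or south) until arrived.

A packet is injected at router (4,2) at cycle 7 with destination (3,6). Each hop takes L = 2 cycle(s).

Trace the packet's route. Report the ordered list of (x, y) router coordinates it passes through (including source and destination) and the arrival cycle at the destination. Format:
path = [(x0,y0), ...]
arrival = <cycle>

path = [(4,2), (3,2), (3,3), (3,4), (3,5), (3,6)]
arrival = 17

[0] x=4 y=2 t=7
[1] x=3 y=2 t=9 →W
[2] x=3 y=3 t=11 →N
[3] x=3 y=4 t=13 →N
[4] x=3 y=5 t=15 →N
[5] x=3 y=6 t=17 →N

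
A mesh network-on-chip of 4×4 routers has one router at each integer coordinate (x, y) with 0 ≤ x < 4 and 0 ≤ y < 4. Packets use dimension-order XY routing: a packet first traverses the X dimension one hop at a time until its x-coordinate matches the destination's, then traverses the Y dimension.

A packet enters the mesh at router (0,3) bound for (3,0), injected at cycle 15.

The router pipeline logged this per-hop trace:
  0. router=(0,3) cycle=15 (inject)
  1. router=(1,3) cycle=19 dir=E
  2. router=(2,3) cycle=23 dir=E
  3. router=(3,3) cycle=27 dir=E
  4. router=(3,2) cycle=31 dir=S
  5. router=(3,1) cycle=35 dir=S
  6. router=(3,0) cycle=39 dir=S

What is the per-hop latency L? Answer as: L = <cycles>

From hop 0 (15) to hop 1 (19): +4 cycles.
Per-hop latency L = Δcyc = 4.

L = 4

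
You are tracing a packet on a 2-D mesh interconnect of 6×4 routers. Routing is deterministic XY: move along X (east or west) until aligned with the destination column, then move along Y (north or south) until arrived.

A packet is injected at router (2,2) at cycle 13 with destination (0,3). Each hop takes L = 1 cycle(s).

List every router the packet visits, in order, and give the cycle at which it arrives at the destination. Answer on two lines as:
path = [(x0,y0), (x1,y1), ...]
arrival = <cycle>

path = [(2,2), (1,2), (0,2), (0,3)]
arrival = 16

t=13: at (2,2)
t=14: at (1,2) after W
t=15: at (0,2) after W
t=16: at (0,3) after N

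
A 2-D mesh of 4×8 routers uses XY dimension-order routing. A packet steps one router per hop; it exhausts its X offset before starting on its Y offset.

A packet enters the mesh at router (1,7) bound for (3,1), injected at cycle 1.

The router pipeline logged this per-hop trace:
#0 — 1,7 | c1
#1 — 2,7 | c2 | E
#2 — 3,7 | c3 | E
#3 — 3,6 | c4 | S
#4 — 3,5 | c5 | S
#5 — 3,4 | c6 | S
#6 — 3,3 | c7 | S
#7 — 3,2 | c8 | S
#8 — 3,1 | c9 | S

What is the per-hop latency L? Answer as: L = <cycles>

L = 1

cyc[1] − cyc[0] = 2 − 1 = 1.
Per-hop latency L = Δcyc = 1.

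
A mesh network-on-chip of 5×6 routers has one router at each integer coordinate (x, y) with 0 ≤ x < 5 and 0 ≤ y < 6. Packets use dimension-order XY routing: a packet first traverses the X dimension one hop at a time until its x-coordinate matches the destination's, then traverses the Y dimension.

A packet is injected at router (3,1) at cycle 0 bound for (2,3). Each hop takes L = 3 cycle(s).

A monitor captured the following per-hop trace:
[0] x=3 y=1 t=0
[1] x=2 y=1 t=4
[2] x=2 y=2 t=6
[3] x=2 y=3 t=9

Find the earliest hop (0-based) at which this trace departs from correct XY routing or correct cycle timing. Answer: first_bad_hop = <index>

first_bad_hop = 1

hop 1: step (-1,+0), +4 cyc — BAD: Δcyc=4≠L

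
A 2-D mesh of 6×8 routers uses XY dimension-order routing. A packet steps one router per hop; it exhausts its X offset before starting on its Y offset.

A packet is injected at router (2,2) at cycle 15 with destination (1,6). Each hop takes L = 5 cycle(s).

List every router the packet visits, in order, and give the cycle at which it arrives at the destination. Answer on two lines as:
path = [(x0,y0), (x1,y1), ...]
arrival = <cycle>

#0 — 2,2 | c15
#1 — 1,2 | c20 | W
#2 — 1,3 | c25 | N
#3 — 1,4 | c30 | N
#4 — 1,5 | c35 | N
#5 — 1,6 | c40 | N

path = [(2,2), (1,2), (1,3), (1,4), (1,5), (1,6)]
arrival = 40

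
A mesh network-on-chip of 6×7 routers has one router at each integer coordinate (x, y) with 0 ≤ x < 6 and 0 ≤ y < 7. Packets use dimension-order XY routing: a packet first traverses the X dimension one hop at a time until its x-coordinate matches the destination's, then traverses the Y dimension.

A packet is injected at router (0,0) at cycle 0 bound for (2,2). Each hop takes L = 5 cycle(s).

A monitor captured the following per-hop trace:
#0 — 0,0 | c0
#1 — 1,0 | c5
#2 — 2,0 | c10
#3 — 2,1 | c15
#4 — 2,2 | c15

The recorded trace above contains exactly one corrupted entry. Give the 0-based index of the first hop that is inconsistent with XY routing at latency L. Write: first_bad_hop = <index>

first_bad_hop = 4

hop 1: step (+1,+0), +5 cyc — ok
hop 2: step (+1,+0), +5 cyc — ok
hop 3: step (+0,+1), +5 cyc — ok
hop 4: step (+0,+1), +0 cyc — BAD: Δcyc=0≠L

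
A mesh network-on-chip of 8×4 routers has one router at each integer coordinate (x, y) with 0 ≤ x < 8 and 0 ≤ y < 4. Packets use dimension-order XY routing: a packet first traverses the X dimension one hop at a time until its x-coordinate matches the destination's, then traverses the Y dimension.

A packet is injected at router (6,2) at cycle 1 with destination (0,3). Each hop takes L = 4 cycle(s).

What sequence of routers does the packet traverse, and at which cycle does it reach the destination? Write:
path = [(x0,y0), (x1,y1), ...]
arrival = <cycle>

src (6,2)  cyc=1
W→(5,2)  cyc=5
W→(4,2)  cyc=9
W→(3,2)  cyc=13
W→(2,2)  cyc=17
W→(1,2)  cyc=21
W→(0,2)  cyc=25
N→(0,3)  cyc=29

path = [(6,2), (5,2), (4,2), (3,2), (2,2), (1,2), (0,2), (0,3)]
arrival = 29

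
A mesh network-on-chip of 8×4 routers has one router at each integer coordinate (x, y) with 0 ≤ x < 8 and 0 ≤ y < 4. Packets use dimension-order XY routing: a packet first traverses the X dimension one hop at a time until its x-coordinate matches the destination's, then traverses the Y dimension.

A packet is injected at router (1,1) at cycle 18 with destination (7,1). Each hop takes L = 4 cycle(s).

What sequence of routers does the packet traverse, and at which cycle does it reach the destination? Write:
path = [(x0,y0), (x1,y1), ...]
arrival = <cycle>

path = [(1,1), (2,1), (3,1), (4,1), (5,1), (6,1), (7,1)]
arrival = 42

#0 — 1,1 | c18
#1 — 2,1 | c22 | E
#2 — 3,1 | c26 | E
#3 — 4,1 | c30 | E
#4 — 5,1 | c34 | E
#5 — 6,1 | c38 | E
#6 — 7,1 | c42 | E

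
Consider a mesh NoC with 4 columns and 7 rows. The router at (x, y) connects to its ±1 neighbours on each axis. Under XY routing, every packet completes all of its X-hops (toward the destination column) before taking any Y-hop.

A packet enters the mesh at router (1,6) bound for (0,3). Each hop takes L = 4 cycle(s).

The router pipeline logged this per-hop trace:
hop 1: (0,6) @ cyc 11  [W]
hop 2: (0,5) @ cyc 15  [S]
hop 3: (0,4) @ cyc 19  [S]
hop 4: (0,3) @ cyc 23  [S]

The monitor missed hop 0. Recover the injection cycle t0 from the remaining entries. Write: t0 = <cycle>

t0 = 7

The first recorded entry is hop 1 at cycle 11.
So t0 = 11 − 1·4 = 7.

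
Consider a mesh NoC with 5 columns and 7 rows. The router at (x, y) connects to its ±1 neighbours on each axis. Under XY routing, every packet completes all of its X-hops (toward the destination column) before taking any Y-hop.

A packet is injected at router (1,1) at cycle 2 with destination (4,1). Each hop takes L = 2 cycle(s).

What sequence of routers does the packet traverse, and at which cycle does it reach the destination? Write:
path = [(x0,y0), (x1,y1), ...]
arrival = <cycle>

path = [(1,1), (2,1), (3,1), (4,1)]
arrival = 8

  0. router=(1,1) cycle=2 (inject)
  1. router=(2,1) cycle=4 dir=E
  2. router=(3,1) cycle=6 dir=E
  3. router=(4,1) cycle=8 dir=E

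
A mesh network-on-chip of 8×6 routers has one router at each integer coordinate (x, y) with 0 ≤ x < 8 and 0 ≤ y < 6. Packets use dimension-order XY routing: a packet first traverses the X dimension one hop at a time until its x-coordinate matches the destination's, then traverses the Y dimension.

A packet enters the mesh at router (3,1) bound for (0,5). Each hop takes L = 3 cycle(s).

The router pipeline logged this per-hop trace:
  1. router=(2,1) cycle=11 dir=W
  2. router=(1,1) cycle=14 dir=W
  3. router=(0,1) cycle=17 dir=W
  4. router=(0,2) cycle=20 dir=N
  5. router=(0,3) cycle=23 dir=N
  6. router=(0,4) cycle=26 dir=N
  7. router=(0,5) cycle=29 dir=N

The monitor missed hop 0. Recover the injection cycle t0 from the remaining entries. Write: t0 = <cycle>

cyc[1] = 11 and cyc[k] = t0 + k·L for every k.
t0 = cyc[1] − L = 11 − 3 = 8.

t0 = 8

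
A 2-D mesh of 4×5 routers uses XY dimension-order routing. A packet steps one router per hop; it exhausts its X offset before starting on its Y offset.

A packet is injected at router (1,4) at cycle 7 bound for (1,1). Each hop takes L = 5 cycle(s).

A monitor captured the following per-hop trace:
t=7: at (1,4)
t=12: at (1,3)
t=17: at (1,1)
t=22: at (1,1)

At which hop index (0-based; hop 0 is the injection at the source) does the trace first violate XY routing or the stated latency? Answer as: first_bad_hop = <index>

  1: Δx=+0 Δy=-1 Δt=5 [ok]
  2: Δx=+0 Δy=-2 Δt=5 [BAD: non-unit step]

first_bad_hop = 2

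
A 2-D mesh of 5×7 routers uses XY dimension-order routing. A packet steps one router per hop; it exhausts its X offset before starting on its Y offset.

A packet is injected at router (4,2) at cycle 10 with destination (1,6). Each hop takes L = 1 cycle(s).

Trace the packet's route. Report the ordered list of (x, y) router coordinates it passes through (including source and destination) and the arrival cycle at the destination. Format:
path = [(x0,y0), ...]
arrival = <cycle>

path = [(4,2), (3,2), (2,2), (1,2), (1,3), (1,4), (1,5), (1,6)]
arrival = 17

src (4,2)  cyc=10
W→(3,2)  cyc=11
W→(2,2)  cyc=12
W→(1,2)  cyc=13
N→(1,3)  cyc=14
N→(1,4)  cyc=15
N→(1,5)  cyc=16
N→(1,6)  cyc=17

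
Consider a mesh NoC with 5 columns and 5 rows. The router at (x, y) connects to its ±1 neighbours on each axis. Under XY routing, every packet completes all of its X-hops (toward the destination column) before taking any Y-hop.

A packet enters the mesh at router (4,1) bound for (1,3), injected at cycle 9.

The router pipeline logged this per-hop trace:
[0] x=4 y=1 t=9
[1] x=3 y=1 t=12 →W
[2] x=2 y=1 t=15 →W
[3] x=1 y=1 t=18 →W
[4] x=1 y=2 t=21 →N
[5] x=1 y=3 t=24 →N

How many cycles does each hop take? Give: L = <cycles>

L = 3

Between hops 0 and 1 the cycle counter advances 12 − 9 = 3.
That increment is L by definition: L = 3.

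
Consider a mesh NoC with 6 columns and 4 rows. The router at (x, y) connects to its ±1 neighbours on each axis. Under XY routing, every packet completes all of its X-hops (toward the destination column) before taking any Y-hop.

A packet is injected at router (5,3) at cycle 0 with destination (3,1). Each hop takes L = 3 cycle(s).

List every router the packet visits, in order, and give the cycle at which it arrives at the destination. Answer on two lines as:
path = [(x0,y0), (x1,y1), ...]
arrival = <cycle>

path = [(5,3), (4,3), (3,3), (3,2), (3,1)]
arrival = 12

#0 — 5,3 | c0
#1 — 4,3 | c3 | W
#2 — 3,3 | c6 | W
#3 — 3,2 | c9 | S
#4 — 3,1 | c12 | S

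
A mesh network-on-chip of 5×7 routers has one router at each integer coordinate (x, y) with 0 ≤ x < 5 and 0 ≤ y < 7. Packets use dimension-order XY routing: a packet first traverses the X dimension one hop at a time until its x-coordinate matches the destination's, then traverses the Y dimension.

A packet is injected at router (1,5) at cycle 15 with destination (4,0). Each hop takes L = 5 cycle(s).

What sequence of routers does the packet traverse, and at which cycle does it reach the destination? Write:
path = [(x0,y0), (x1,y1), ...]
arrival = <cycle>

[0] x=1 y=5 t=15
[1] x=2 y=5 t=20 →E
[2] x=3 y=5 t=25 →E
[3] x=4 y=5 t=30 →E
[4] x=4 y=4 t=35 →S
[5] x=4 y=3 t=40 →S
[6] x=4 y=2 t=45 →S
[7] x=4 y=1 t=50 →S
[8] x=4 y=0 t=55 →S

path = [(1,5), (2,5), (3,5), (4,5), (4,4), (4,3), (4,2), (4,1), (4,0)]
arrival = 55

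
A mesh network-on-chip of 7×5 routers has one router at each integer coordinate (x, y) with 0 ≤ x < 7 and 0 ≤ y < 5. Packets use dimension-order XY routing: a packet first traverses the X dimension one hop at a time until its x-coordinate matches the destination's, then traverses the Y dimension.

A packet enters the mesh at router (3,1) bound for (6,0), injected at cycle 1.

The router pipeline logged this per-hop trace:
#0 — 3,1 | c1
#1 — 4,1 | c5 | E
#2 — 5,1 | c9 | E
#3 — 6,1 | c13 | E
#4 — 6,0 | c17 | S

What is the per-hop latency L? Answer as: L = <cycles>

L = 4

Δcyc across hop 0→1: 5 − 1 = 4.
That increment is L by definition: L = 4.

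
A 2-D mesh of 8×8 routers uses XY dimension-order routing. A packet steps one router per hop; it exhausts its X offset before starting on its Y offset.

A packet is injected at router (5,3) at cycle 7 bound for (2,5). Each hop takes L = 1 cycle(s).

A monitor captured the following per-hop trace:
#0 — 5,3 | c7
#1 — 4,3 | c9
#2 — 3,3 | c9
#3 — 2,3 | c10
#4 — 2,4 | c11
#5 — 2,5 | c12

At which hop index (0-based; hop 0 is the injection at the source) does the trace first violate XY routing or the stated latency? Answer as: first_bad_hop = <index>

first_bad_hop = 1

check 1→ d=(-1,0) cyc+2: BAD: Δcyc=2≠L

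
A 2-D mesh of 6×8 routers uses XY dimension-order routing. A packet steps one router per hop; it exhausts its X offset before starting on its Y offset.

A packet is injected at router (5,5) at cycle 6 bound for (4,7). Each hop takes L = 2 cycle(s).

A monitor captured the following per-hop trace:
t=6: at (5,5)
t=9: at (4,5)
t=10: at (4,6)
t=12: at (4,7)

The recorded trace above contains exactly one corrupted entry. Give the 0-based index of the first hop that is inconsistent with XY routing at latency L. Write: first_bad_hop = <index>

first_bad_hop = 1

check 1→ d=(-1,0) cyc+3: BAD: Δcyc=3≠L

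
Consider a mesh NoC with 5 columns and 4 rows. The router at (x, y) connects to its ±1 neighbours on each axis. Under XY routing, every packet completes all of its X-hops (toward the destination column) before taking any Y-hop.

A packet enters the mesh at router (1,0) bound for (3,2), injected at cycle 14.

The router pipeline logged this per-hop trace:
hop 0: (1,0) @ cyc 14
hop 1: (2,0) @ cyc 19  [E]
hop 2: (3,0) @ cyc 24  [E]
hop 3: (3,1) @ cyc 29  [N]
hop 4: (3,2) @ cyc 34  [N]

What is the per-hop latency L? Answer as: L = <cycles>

From hop 0 (14) to hop 1 (19): +5 cycles.
One hop costs L cycles, so L = 5.

L = 5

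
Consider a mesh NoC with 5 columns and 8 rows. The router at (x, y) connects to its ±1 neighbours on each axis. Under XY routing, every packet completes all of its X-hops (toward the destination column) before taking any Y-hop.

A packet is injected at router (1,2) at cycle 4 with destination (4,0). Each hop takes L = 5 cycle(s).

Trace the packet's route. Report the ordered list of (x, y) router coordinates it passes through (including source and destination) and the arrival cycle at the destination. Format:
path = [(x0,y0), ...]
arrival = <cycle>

#0 — 1,2 | c4
#1 — 2,2 | c9 | E
#2 — 3,2 | c14 | E
#3 — 4,2 | c19 | E
#4 — 4,1 | c24 | S
#5 — 4,0 | c29 | S

path = [(1,2), (2,2), (3,2), (4,2), (4,1), (4,0)]
arrival = 29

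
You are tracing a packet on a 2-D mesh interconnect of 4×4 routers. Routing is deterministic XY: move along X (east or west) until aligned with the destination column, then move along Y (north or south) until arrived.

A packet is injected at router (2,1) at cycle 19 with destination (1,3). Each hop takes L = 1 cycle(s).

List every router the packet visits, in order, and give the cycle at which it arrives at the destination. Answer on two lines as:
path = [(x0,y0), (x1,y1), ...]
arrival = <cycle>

path = [(2,1), (1,1), (1,2), (1,3)]
arrival = 22

[0] x=2 y=1 t=19
[1] x=1 y=1 t=20 →W
[2] x=1 y=2 t=21 →N
[3] x=1 y=3 t=22 →N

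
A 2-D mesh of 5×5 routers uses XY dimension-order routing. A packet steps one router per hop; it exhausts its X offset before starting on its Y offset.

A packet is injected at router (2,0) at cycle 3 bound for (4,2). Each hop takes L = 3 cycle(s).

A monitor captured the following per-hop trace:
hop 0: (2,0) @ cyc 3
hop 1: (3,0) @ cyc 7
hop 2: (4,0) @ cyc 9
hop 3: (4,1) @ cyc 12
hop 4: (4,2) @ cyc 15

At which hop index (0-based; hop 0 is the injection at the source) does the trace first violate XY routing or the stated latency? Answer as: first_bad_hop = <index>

first_bad_hop = 1

[1] (+1,+0) / 4c ⇒ BAD: Δcyc=4≠L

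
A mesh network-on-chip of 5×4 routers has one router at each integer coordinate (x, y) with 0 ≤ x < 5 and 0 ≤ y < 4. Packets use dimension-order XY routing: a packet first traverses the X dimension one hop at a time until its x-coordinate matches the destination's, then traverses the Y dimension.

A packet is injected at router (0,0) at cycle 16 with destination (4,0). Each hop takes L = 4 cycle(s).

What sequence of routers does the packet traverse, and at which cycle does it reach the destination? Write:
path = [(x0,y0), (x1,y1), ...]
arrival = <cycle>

#0 — 0,0 | c16
#1 — 1,0 | c20 | E
#2 — 2,0 | c24 | E
#3 — 3,0 | c28 | E
#4 — 4,0 | c32 | E

path = [(0,0), (1,0), (2,0), (3,0), (4,0)]
arrival = 32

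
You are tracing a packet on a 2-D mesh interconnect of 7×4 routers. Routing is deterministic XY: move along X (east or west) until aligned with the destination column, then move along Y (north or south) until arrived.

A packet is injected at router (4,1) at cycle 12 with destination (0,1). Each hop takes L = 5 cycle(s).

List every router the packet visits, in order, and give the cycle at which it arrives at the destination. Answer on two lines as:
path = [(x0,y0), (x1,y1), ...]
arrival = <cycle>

path = [(4,1), (3,1), (2,1), (1,1), (0,1)]
arrival = 32

t=12: at (4,1)
t=17: at (3,1) after W
t=22: at (2,1) after W
t=27: at (1,1) after W
t=32: at (0,1) after W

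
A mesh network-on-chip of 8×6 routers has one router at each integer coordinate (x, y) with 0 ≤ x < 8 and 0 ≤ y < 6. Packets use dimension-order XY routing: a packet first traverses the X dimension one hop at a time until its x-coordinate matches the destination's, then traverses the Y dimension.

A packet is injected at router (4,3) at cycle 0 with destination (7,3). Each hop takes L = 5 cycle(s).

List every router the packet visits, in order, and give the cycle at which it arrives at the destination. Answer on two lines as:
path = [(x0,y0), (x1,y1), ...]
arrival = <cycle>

path = [(4,3), (5,3), (6,3), (7,3)]
arrival = 15

src (4,3)  cyc=0
E→(5,3)  cyc=5
E→(6,3)  cyc=10
E→(7,3)  cyc=15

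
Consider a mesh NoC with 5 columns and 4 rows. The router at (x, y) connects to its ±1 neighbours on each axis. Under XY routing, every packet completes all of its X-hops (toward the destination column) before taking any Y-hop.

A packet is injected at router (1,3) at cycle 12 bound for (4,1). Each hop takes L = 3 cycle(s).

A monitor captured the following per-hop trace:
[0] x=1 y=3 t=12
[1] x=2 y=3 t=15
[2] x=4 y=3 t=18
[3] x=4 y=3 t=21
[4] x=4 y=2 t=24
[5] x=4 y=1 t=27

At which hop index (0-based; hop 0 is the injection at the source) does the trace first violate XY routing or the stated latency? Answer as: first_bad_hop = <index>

  1: Δx=+1 Δy=+0 Δt=3 [ok]
  2: Δx=+2 Δy=+0 Δt=3 [BAD: non-unit step]

first_bad_hop = 2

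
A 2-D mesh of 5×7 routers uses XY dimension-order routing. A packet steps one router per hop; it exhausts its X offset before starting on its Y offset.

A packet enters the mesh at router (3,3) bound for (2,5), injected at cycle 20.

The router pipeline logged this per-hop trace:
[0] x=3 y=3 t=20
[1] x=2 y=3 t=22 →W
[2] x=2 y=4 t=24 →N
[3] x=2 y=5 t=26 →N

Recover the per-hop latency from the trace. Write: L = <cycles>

L = 2

Between hops 0 and 1 the cycle counter advances 22 − 20 = 2.
Per-hop latency L = Δcyc = 2.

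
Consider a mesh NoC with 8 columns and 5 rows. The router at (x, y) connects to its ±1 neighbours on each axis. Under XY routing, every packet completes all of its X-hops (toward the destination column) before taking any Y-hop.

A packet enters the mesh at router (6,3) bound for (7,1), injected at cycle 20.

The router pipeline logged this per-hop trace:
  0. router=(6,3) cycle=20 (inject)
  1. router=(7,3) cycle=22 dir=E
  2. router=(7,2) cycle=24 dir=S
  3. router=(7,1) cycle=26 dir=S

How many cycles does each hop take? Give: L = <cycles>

Δcyc across hop 0→1: 22 − 20 = 2.
That increment is L by definition: L = 2.

L = 2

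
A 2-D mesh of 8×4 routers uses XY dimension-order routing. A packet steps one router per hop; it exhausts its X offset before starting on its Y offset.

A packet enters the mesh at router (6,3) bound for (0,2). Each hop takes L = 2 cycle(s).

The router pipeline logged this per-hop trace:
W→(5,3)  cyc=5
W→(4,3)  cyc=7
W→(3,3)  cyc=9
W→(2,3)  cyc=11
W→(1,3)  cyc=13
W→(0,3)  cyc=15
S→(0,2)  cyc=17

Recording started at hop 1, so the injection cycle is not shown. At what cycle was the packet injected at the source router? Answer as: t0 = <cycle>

Hop 1 reached at cycle 5; hop k is at t0 + k·L.
So t0 = 5 − 1·2 = 3.

t0 = 3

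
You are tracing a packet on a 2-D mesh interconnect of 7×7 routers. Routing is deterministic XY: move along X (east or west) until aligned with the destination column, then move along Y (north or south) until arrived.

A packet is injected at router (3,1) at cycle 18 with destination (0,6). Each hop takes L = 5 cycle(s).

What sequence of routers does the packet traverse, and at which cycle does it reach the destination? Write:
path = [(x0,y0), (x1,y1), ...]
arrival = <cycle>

[0] x=3 y=1 t=18
[1] x=2 y=1 t=23 →W
[2] x=1 y=1 t=28 →W
[3] x=0 y=1 t=33 →W
[4] x=0 y=2 t=38 →N
[5] x=0 y=3 t=43 →N
[6] x=0 y=4 t=48 →N
[7] x=0 y=5 t=53 →N
[8] x=0 y=6 t=58 →N

path = [(3,1), (2,1), (1,1), (0,1), (0,2), (0,3), (0,4), (0,5), (0,6)]
arrival = 58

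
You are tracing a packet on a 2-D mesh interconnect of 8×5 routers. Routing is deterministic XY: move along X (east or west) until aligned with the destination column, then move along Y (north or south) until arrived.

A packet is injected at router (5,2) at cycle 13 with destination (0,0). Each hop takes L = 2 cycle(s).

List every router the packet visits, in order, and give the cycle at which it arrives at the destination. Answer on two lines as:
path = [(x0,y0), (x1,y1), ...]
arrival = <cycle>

  0. router=(5,2) cycle=13 (inject)
  1. router=(4,2) cycle=15 dir=W
  2. router=(3,2) cycle=17 dir=W
  3. router=(2,2) cycle=19 dir=W
  4. router=(1,2) cycle=21 dir=W
  5. router=(0,2) cycle=23 dir=W
  6. router=(0,1) cycle=25 dir=S
  7. router=(0,0) cycle=27 dir=S

path = [(5,2), (4,2), (3,2), (2,2), (1,2), (0,2), (0,1), (0,0)]
arrival = 27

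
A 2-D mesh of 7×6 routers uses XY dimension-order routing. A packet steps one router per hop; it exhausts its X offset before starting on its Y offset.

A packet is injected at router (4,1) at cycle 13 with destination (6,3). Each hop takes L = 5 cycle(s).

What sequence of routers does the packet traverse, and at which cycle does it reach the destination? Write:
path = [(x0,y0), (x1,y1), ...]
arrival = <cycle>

path = [(4,1), (5,1), (6,1), (6,2), (6,3)]
arrival = 33

  0. router=(4,1) cycle=13 (inject)
  1. router=(5,1) cycle=18 dir=E
  2. router=(6,1) cycle=23 dir=E
  3. router=(6,2) cycle=28 dir=N
  4. router=(6,3) cycle=33 dir=N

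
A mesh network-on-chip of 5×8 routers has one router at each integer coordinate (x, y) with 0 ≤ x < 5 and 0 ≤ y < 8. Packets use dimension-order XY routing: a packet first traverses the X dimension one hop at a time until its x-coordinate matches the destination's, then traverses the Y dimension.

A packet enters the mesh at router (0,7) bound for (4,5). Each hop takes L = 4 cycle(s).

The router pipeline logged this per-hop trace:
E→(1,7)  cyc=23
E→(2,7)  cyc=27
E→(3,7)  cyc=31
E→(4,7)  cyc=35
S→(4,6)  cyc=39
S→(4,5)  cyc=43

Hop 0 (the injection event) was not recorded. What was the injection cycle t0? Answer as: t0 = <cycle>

Hop 1 reached at cycle 23; hop k is at t0 + k·L.
Therefore t0 = 23 − L = 19.

t0 = 19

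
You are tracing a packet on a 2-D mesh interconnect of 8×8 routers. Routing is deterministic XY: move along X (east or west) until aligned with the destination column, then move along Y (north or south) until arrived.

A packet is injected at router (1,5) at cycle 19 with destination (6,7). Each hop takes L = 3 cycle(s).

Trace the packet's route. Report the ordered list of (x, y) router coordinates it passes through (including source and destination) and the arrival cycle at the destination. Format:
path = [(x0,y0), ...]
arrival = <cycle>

[0] x=1 y=5 t=19
[1] x=2 y=5 t=22 →E
[2] x=3 y=5 t=25 →E
[3] x=4 y=5 t=28 →E
[4] x=5 y=5 t=31 →E
[5] x=6 y=5 t=34 →E
[6] x=6 y=6 t=37 →N
[7] x=6 y=7 t=40 →N

path = [(1,5), (2,5), (3,5), (4,5), (5,5), (6,5), (6,6), (6,7)]
arrival = 40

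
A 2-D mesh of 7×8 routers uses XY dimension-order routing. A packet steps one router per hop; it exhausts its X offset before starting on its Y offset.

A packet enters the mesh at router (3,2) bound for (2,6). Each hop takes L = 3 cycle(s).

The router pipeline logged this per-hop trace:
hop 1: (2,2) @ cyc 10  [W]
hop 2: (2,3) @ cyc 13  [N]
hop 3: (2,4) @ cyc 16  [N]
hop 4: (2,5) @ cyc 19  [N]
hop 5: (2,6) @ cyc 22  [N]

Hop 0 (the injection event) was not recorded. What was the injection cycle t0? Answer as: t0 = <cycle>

t0 = 7

At hop 1 the cycle is 10; in general cyc_k = t0 + kL.
Subtract one hop: t0 = 10 − 3 = 7.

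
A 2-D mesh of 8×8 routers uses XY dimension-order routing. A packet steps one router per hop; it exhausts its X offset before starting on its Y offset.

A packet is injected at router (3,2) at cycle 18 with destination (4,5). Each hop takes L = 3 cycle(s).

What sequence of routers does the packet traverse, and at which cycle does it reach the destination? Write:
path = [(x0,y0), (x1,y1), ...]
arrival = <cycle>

path = [(3,2), (4,2), (4,3), (4,4), (4,5)]
arrival = 30

hop 0: (3,2) @ cyc 18
hop 1: (4,2) @ cyc 21  [E]
hop 2: (4,3) @ cyc 24  [N]
hop 3: (4,4) @ cyc 27  [N]
hop 4: (4,5) @ cyc 30  [N]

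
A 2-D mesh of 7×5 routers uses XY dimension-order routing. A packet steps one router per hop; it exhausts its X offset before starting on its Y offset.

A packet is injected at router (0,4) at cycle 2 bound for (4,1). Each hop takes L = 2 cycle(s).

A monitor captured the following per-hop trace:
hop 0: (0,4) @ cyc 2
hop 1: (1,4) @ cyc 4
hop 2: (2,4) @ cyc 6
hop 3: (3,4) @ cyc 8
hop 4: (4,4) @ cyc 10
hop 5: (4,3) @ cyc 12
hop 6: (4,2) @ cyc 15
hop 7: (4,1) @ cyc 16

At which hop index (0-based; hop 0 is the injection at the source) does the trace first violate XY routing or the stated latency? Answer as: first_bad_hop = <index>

check 1→ d=(1,0) cyc+2: ok
check 2→ d=(1,0) cyc+2: ok
check 3→ d=(1,0) cyc+2: ok
check 4→ d=(1,0) cyc+2: ok
check 5→ d=(0,-1) cyc+2: ok
check 6→ d=(0,-1) cyc+3: BAD: Δcyc=3≠L

first_bad_hop = 6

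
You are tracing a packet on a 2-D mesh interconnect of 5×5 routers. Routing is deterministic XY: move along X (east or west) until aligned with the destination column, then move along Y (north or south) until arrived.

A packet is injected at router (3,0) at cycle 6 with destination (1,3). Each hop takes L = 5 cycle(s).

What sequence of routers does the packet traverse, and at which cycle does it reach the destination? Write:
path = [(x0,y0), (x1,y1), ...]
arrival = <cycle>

path = [(3,0), (2,0), (1,0), (1,1), (1,2), (1,3)]
arrival = 31

  0. router=(3,0) cycle=6 (inject)
  1. router=(2,0) cycle=11 dir=W
  2. router=(1,0) cycle=16 dir=W
  3. router=(1,1) cycle=21 dir=N
  4. router=(1,2) cycle=26 dir=N
  5. router=(1,3) cycle=31 dir=N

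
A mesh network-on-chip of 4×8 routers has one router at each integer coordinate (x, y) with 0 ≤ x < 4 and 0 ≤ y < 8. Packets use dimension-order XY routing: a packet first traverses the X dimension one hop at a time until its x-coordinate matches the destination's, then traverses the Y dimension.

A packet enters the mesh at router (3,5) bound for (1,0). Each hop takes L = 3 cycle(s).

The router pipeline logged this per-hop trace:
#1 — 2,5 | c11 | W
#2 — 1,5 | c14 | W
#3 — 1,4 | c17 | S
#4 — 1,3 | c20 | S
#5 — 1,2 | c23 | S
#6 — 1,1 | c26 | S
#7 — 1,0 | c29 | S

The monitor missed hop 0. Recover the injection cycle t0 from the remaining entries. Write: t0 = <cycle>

cyc[1] = 11 and cyc[k] = t0 + k·L for every k.
t0 = cyc[1] − L = 11 − 3 = 8.

t0 = 8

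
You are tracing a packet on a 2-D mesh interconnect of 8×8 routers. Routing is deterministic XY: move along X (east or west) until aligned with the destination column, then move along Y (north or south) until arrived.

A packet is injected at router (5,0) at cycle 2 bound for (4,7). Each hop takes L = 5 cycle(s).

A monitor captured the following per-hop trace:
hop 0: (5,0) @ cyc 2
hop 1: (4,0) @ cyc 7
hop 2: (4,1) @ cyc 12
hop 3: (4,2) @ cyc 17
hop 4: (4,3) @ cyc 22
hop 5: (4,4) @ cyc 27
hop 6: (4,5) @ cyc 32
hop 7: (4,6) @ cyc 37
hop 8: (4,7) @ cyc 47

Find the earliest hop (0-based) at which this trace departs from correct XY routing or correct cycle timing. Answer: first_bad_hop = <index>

first_bad_hop = 8

  1: Δx=-1 Δy=+0 Δt=5 [ok]
  2: Δx=+0 Δy=+1 Δt=5 [ok]
  3: Δx=+0 Δy=+1 Δt=5 [ok]
  4: Δx=+0 Δy=+1 Δt=5 [ok]
  5: Δx=+0 Δy=+1 Δt=5 [ok]
  6: Δx=+0 Δy=+1 Δt=5 [ok]
  7: Δx=+0 Δy=+1 Δt=5 [ok]
  8: Δx=+0 Δy=+1 Δt=10 [BAD: Δcyc=10≠L]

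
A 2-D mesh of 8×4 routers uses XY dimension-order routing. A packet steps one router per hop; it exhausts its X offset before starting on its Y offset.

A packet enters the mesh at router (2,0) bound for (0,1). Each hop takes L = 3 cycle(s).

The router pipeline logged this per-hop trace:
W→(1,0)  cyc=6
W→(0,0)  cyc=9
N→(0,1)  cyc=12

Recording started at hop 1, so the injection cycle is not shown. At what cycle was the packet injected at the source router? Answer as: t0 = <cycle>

t0 = 3

Hop 1 reached at cycle 6; hop k is at t0 + k·L.
Therefore t0 = 6 − L = 3.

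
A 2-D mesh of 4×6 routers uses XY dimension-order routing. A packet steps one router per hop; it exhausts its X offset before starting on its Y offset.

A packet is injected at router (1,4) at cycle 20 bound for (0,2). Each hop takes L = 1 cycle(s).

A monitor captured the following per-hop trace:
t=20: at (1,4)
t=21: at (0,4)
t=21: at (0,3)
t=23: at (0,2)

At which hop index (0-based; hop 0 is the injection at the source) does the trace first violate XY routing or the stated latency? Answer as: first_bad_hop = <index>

check 1→ d=(-1,0) cyc+1: ok
check 2→ d=(0,-1) cyc+0: BAD: Δcyc=0≠L

first_bad_hop = 2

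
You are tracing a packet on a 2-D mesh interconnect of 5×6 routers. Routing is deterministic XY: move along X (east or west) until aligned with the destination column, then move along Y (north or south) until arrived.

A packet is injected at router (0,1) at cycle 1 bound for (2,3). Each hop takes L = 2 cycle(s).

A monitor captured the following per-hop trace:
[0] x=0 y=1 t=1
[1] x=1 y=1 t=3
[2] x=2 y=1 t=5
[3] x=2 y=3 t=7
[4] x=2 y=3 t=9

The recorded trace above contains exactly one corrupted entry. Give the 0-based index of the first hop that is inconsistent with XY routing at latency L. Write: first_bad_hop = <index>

first_bad_hop = 3

  1: Δx=+1 Δy=+0 Δt=2 [ok]
  2: Δx=+1 Δy=+0 Δt=2 [ok]
  3: Δx=+0 Δy=+2 Δt=2 [BAD: non-unit step]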